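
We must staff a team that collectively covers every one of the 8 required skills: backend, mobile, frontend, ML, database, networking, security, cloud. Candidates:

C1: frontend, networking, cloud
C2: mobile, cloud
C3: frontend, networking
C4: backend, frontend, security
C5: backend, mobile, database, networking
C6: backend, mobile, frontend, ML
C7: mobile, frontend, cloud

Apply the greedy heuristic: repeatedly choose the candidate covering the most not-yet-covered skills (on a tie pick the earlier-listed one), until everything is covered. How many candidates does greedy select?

4

Pick 1: C5 covers 4 new skills (backend, mobile, database, networking).
Pick 2: C1 covers 2 new skills (frontend, cloud).
Pick 3: C4 covers 1 new skills (security).
Pick 4: C6 covers 1 new skills (ML).
Greedy uses 4 candidates.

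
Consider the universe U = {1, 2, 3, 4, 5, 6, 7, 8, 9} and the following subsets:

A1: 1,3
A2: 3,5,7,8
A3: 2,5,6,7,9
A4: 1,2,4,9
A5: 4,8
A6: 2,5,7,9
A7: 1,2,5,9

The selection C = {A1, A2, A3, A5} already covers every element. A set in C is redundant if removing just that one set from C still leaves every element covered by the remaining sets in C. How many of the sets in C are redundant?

Drop A1: 1 uncovered — not redundant.
Drop A2: the rest still cover every element — redundant.
Drop A3: 2, 6, 9 uncovered — not redundant.
Drop A5: 4 uncovered — not redundant.
1 redundant: A2.

1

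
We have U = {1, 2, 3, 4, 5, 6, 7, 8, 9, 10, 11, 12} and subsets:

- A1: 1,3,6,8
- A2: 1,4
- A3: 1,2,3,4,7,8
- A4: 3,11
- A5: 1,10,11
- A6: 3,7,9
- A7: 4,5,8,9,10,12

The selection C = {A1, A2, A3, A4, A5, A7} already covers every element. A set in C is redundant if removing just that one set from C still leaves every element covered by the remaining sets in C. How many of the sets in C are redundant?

Drop A1: 6 uncovered — not redundant.
Drop A2: the rest still cover every element — redundant.
Drop A3: 2, 7 uncovered — not redundant.
Drop A4: the rest still cover every element — redundant.
Drop A5: the rest still cover every element — redundant.
Drop A7: 5, 9, 12 uncovered — not redundant.
3 redundant: A2, A4, A5.

3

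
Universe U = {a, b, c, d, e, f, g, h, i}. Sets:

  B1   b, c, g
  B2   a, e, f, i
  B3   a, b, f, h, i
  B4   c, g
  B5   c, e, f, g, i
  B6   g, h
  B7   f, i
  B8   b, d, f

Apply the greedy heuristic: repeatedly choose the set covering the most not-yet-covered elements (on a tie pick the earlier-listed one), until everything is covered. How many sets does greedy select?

Pick 1: B3 covers 5 new elements (a, b, f, h, i).
Pick 2: B5 covers 3 new elements (c, e, g).
Pick 3: B8 covers 1 new elements (d).
Greedy uses 3 sets.

3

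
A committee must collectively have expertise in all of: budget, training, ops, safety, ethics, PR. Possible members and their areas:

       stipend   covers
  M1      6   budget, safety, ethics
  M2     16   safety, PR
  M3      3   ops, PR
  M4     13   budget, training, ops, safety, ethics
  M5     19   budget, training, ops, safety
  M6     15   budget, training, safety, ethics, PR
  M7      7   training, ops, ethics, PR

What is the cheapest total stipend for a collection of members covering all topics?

13

M1, M7 cover every topic at stipend 6 + 7 = 13.
Any cover uses at least 2 members; among all covering selections none totals below 13.
Greedy by coverage-per-stipend would pick M3, M1, M7 for 16 — worse than the optimum 13.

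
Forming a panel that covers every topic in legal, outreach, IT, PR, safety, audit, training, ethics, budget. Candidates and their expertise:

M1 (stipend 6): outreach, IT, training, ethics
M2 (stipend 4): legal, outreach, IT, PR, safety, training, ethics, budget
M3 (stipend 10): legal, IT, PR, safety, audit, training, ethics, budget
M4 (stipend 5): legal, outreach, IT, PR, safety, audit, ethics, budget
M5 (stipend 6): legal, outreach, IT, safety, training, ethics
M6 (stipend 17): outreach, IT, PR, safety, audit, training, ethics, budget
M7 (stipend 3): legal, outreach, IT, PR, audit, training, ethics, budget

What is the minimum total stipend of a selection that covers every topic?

7

M2, M7 cover every topic at stipend 4 + 3 = 7.
Any cover uses at least 2 members; among all covering selections none totals below 7.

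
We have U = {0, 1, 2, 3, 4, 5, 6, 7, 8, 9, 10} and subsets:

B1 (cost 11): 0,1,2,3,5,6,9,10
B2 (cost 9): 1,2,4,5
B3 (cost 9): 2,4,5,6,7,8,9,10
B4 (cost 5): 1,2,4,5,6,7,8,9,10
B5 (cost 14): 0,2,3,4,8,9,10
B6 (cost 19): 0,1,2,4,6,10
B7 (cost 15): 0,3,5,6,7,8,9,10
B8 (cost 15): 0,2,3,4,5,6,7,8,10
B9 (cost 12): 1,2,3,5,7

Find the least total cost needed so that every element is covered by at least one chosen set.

B1, B4 cover every element at cost 11 + 5 = 16.
Any cover uses at least 2 sets; among all covering selections none totals below 16.

16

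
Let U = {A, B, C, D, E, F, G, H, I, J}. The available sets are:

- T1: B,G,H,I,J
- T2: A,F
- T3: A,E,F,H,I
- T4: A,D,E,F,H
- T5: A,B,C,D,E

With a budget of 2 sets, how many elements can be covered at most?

Choosing T1, T4 covers {A, B, D, E, F, G, H, I, J} — 9 elements.
No choice of 2 sets does better; here C is left uncovered.

9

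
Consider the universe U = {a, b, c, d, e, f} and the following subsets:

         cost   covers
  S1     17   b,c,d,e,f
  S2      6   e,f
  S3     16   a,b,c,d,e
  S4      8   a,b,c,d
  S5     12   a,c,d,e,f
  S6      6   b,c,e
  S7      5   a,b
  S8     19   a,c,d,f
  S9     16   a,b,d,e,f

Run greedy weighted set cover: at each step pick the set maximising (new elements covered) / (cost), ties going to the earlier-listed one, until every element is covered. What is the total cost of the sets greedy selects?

Pick 1: S4 adds 4 new (a, b, c, d) at cost 8 (ratio 4/8).
Pick 2: S2 adds 2 new (e, f) at cost 6 (ratio 2/6).
Greedy total cost: 8 + 6 = 14.

14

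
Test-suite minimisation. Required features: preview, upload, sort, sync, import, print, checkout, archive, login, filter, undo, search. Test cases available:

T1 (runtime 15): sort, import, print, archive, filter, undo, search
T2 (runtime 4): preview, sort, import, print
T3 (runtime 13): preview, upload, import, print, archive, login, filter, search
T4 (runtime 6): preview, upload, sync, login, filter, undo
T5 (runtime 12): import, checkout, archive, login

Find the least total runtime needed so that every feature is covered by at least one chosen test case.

33

T1, T4, T5 cover every feature at runtime 15 + 6 + 12 = 33.
Any cover uses at least 3 test cases; among all covering selections none totals below 33.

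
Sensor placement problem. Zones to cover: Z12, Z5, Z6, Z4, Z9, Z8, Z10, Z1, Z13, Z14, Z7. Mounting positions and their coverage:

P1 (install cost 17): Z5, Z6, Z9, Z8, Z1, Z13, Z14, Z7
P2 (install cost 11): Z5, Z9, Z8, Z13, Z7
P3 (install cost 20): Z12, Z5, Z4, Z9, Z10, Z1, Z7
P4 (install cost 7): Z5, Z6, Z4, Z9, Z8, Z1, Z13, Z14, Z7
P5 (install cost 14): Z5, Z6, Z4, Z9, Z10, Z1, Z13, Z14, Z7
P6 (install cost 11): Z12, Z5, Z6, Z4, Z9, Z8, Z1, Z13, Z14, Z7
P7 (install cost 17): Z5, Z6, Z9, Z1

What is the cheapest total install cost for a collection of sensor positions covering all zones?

P5, P6 cover every zone at install cost 14 + 11 = 25.
Any cover uses at least 2 sensor positions; among all covering selections none totals below 25.

25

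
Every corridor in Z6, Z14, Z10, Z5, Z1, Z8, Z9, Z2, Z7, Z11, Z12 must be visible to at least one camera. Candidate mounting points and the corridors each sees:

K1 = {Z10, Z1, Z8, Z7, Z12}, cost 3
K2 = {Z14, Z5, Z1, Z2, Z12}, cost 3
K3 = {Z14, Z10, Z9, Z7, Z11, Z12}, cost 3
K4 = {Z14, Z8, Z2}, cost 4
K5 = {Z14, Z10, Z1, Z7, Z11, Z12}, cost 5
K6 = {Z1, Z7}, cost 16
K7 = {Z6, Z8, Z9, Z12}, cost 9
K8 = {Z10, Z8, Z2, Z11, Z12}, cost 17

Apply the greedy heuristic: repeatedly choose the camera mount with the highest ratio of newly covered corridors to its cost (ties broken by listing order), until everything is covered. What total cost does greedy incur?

18

Pick 1: K3 adds 6 new (Z14, Z10, Z9, Z7, Z11, Z12) at cost 3 (ratio 6/3).
Pick 2: K2 adds 3 new (Z5, Z1, Z2) at cost 3 (ratio 3/3).
Pick 3: K1 adds 1 new (Z8) at cost 3 (ratio 1/3).
Pick 4: K7 adds 1 new (Z6) at cost 9 (ratio 1/9).
Greedy total cost: 3 + 3 + 3 + 9 = 18. (The true optimum is 15, so greedy overshoots here.)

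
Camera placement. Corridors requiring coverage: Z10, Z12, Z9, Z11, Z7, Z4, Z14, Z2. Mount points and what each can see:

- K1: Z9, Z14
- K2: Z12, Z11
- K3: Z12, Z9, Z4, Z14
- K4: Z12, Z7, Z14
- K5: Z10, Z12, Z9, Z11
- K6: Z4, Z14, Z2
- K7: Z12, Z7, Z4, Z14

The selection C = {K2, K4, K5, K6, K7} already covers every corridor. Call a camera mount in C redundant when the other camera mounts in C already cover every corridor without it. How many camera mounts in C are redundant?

Drop K2: the rest still cover every corridor — redundant.
Drop K4: the rest still cover every corridor — redundant.
Drop K5: Z10, Z9 uncovered — not redundant.
Drop K6: Z2 uncovered — not redundant.
Drop K7: the rest still cover every corridor — redundant.
3 redundant: K2, K4, K7.

3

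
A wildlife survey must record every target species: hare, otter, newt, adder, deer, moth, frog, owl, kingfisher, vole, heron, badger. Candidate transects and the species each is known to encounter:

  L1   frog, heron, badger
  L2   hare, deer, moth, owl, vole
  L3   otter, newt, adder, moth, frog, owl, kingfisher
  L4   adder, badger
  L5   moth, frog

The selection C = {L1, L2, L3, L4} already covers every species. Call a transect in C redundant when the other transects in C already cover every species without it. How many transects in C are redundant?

Drop L1: heron uncovered — not redundant.
Drop L2: hare, deer, vole uncovered — not redundant.
Drop L3: otter, newt, kingfisher uncovered — not redundant.
Drop L4: the rest still cover every species — redundant.
1 redundant: L4.

1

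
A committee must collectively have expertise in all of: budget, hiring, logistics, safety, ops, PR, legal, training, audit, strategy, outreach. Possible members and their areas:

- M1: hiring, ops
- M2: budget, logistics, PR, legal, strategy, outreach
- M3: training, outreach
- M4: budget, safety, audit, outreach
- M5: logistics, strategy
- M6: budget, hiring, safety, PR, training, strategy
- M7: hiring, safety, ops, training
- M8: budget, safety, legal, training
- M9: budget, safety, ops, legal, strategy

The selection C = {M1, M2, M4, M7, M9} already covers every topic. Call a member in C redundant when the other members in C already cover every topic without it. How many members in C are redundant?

2

Drop M1: the rest still cover every topic — redundant.
Drop M2: logistics, PR uncovered — not redundant.
Drop M4: audit uncovered — not redundant.
Drop M7: training uncovered — not redundant.
Drop M9: the rest still cover every topic — redundant.
2 redundant: M1, M9.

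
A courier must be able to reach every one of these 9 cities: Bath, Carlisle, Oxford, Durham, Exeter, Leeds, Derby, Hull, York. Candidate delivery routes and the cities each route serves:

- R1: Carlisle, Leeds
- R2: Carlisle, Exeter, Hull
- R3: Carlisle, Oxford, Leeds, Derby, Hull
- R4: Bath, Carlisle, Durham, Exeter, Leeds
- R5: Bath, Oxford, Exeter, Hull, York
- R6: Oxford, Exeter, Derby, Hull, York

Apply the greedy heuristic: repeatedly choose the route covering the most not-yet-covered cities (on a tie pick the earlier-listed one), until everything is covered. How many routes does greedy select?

Pick 1: R3 covers 5 new cities (Carlisle, Oxford, Leeds, Derby, Hull).
Pick 2: R4 covers 3 new cities (Bath, Durham, Exeter).
Pick 3: R5 covers 1 new cities (York).
Greedy uses 3 routes. (The true minimum is 2.)

3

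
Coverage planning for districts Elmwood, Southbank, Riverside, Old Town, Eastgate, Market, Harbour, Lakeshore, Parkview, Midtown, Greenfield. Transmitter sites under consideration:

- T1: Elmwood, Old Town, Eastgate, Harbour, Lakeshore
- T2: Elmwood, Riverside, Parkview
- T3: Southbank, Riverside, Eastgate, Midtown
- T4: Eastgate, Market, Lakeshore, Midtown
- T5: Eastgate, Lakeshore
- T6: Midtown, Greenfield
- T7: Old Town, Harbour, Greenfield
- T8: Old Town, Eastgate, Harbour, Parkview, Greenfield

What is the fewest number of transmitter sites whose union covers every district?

T1, T3, T4, T8 together cover {Elmwood, Southbank, Riverside, Old Town, Eastgate, Market, Harbour, Lakeshore, Parkview, Midtown, Greenfield} — every district.
No 3 of the 8 transmitter sites cover everything (all 56 triples fall short), so 4 is minimum.

4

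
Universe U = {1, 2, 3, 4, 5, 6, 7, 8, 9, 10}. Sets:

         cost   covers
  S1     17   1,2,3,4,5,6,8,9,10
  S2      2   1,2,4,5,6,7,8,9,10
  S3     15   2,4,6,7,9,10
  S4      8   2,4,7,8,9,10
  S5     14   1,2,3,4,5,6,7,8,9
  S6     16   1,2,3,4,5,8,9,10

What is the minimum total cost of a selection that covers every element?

S2, S5 cover every element at cost 2 + 14 = 16.
Any cover uses at least 2 sets; among all covering selections none totals below 16.

16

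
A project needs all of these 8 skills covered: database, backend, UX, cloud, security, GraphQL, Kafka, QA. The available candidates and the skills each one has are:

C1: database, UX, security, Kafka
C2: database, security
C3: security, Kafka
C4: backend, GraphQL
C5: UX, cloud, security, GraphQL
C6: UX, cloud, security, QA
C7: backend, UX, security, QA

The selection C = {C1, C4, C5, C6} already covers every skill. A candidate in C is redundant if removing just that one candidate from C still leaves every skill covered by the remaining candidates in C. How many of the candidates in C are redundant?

Drop C1: database, Kafka uncovered — not redundant.
Drop C4: backend uncovered — not redundant.
Drop C5: the rest still cover every skill — redundant.
Drop C6: QA uncovered — not redundant.
1 redundant: C5.

1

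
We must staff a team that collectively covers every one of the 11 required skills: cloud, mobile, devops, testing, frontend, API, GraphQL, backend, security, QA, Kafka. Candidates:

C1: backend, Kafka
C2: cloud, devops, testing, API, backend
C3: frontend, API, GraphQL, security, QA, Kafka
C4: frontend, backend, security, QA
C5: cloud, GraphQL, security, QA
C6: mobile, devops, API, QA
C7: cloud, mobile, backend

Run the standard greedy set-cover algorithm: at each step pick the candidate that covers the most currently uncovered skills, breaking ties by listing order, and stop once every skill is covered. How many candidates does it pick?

Pick 1: C3 covers 6 new skills (frontend, API, GraphQL, security, QA, Kafka).
Pick 2: C2 covers 4 new skills (cloud, devops, testing, backend).
Pick 3: C6 covers 1 new skills (mobile).
Greedy uses 3 candidates.

3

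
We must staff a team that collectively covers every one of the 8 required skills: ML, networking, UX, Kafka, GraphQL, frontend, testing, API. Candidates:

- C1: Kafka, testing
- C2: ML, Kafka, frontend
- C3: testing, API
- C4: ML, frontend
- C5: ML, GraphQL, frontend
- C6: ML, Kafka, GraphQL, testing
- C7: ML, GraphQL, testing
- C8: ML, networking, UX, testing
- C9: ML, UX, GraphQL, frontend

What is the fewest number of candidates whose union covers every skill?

4

C1, C3, C5, C8 together cover {ML, networking, UX, Kafka, GraphQL, frontend, testing, API} — every skill.
No 3 of the 9 candidates cover everything (all 84 triples fall short), so 4 is minimum.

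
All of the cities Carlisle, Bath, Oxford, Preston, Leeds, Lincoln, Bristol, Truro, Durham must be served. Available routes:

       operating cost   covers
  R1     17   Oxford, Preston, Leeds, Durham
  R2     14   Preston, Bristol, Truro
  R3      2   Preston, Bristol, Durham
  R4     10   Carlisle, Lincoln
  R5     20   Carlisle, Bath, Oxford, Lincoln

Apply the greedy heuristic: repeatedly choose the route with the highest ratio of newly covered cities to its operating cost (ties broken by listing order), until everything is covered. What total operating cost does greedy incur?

Pick 1: R3 adds 3 new (Preston, Bristol, Durham) at operating cost 2 (ratio 3/2).
Pick 2: R4 adds 2 new (Carlisle, Lincoln) at operating cost 10 (ratio 2/10).
Pick 3: R1 adds 2 new (Oxford, Leeds) at operating cost 17 (ratio 2/17).
Pick 4: R2 adds 1 new (Truro) at operating cost 14 (ratio 1/14).
Pick 5: R5 adds 1 new (Bath) at operating cost 20 (ratio 1/20).
Greedy total operating cost: 2 + 10 + 17 + 14 + 20 = 63. (The true optimum is 51, so greedy overshoots here.)

63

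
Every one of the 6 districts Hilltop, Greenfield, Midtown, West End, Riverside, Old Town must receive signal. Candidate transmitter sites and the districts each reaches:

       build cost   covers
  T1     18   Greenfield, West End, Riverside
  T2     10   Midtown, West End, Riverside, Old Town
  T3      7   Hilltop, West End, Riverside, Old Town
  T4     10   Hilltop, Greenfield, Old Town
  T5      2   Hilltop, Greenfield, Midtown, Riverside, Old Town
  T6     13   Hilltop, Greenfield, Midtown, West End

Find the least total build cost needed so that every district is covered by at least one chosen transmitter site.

T3, T5 cover every district at build cost 7 + 2 = 9.
Any cover uses at least 2 transmitter sites; among all covering selections none totals below 9.

9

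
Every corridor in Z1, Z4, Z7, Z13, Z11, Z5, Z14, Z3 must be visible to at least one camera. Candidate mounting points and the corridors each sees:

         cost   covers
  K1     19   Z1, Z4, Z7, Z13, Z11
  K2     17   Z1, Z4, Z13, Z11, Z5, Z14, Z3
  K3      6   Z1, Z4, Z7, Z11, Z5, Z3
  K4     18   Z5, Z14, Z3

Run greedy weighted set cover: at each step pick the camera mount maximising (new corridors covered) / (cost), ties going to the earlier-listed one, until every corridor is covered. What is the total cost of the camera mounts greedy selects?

Pick 1: K3 adds 6 new (Z1, Z4, Z7, Z11, Z5, Z3) at cost 6 (ratio 6/6).
Pick 2: K2 adds 2 new (Z13, Z14) at cost 17 (ratio 2/17).
Greedy total cost: 6 + 17 = 23.

23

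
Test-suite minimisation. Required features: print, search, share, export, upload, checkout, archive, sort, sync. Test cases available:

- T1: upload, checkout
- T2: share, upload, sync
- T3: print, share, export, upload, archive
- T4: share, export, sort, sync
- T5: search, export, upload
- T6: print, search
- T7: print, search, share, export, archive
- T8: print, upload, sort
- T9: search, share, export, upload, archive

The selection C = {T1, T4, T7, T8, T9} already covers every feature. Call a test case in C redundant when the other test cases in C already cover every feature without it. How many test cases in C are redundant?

Drop T1: checkout uncovered — not redundant.
Drop T4: sync uncovered — not redundant.
Drop T7: the rest still cover every feature — redundant.
Drop T8: the rest still cover every feature — redundant.
Drop T9: the rest still cover every feature — redundant.
3 redundant: T7, T8, T9.

3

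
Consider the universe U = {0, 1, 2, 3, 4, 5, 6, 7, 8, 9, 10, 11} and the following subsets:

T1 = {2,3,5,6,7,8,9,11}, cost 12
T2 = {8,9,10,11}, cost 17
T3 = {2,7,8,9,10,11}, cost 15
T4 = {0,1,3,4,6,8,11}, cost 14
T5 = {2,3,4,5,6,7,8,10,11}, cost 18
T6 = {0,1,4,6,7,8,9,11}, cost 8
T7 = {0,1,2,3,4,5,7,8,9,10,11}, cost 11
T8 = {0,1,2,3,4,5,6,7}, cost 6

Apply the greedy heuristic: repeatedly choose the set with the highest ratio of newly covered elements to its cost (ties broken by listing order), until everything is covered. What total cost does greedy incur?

Pick 1: T8 adds 8 new (0, 1, 2, 3, 4, 5, 6, 7) at cost 6 (ratio 8/6).
Pick 2: T6 adds 3 new (8, 9, 11) at cost 8 (ratio 3/8).
Pick 3: T7 adds 1 new (10) at cost 11 (ratio 1/11).
Greedy total cost: 6 + 8 + 11 = 25. (The true optimum is 17, so greedy overshoots here.)

25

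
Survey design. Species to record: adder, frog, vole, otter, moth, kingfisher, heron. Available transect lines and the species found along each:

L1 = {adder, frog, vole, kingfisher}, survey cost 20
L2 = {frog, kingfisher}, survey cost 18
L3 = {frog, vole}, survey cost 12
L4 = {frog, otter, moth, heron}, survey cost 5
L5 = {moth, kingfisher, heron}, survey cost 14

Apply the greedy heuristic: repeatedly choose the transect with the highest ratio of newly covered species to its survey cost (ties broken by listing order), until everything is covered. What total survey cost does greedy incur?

25

Pick 1: L4 adds 4 new (frog, otter, moth, heron) at survey cost 5 (ratio 4/5).
Pick 2: L1 adds 3 new (adder, vole, kingfisher) at survey cost 20 (ratio 3/20).
Greedy total survey cost: 5 + 20 = 25.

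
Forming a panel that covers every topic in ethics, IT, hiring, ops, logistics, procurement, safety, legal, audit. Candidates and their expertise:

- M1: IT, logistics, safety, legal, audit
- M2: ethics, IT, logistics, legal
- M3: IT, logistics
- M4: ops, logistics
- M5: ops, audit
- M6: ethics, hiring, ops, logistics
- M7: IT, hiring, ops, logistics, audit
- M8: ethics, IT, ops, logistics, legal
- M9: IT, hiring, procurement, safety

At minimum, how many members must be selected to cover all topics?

3

M1, M6, M9 together cover {ethics, IT, hiring, ops, logistics, procurement, safety, legal, audit} — every topic.
No 2 of the 9 members cover everything (all 36 pairs fall short), so 3 is minimum.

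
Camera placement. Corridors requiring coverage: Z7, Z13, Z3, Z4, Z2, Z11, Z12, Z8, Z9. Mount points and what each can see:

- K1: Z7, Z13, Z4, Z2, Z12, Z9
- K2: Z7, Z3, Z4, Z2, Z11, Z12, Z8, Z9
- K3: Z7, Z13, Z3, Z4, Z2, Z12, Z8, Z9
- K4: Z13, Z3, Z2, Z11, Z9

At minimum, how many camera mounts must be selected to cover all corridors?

K1, K2 together cover {Z7, Z13, Z3, Z4, Z2, Z11, Z12, Z8, Z9} — every corridor.
No single camera mount contains all 9 corridors, so 2 is optimal.

2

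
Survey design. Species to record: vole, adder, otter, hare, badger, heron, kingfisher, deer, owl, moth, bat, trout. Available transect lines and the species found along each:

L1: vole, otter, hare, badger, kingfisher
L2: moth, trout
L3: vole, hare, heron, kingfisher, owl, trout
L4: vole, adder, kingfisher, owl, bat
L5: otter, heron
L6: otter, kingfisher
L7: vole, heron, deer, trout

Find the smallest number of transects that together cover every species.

L1, L2, L4, L7 together cover {vole, adder, otter, hare, badger, heron, kingfisher, deer, owl, moth, bat, trout} — every species.
No 3 of the 7 transects cover everything (all 35 triples fall short), so 4 is minimum.
Greedy (largest uncovered first) would take L3, L1, L4, L2, L7 — 5 transects — but 4 suffice.

4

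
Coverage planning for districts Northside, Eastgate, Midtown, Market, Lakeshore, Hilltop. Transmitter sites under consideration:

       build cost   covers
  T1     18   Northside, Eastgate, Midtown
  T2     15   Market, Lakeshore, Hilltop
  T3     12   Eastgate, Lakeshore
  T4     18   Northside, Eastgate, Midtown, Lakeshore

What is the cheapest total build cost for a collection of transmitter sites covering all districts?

33

T1, T2 cover every district at build cost 18 + 15 = 33.
Any cover uses at least 2 transmitter sites; among all covering selections none totals below 33.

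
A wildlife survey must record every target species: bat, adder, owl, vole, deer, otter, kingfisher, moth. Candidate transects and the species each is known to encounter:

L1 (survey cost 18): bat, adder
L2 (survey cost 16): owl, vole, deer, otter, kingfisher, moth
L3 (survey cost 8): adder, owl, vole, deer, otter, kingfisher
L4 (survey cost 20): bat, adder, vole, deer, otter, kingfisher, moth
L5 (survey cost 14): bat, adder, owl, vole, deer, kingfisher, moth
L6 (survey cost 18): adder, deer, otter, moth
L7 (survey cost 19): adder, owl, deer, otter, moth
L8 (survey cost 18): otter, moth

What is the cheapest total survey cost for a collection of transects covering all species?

L3, L5 cover every species at survey cost 8 + 14 = 22.
Any cover uses at least 2 transects; among all covering selections none totals below 22.

22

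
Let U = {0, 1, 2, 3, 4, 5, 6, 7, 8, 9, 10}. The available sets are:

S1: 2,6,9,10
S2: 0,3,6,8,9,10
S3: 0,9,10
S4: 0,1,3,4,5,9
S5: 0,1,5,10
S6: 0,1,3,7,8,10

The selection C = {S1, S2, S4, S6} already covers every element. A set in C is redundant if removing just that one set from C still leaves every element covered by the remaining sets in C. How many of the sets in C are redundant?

Drop S1: 2 uncovered — not redundant.
Drop S2: the rest still cover every element — redundant.
Drop S4: 4, 5 uncovered — not redundant.
Drop S6: 7 uncovered — not redundant.
1 redundant: S2.

1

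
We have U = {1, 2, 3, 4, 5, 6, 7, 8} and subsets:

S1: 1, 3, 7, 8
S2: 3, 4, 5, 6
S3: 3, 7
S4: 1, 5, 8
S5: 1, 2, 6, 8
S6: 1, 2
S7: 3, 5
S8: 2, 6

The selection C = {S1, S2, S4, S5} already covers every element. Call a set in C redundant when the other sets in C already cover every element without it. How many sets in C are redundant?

Drop S1: 7 uncovered — not redundant.
Drop S2: 4 uncovered — not redundant.
Drop S4: the rest still cover every element — redundant.
Drop S5: 2 uncovered — not redundant.
1 redundant: S4.

1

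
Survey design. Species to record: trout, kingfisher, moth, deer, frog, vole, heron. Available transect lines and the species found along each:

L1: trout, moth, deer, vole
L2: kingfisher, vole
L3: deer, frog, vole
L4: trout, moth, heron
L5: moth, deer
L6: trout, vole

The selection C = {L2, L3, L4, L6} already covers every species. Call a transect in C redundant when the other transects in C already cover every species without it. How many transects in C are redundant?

1

Drop L2: kingfisher uncovered — not redundant.
Drop L3: deer, frog uncovered — not redundant.
Drop L4: moth, heron uncovered — not redundant.
Drop L6: the rest still cover every species — redundant.
1 redundant: L6.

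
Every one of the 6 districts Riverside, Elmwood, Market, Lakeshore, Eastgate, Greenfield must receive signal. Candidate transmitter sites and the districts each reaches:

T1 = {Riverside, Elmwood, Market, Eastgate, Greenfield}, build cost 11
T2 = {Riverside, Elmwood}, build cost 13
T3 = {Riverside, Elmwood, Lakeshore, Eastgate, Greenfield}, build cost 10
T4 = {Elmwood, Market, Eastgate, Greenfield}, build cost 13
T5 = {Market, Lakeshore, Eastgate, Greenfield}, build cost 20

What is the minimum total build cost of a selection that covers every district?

T1, T3 cover every district at build cost 11 + 10 = 21.
Any cover uses at least 2 transmitter sites; among all covering selections none totals below 21.

21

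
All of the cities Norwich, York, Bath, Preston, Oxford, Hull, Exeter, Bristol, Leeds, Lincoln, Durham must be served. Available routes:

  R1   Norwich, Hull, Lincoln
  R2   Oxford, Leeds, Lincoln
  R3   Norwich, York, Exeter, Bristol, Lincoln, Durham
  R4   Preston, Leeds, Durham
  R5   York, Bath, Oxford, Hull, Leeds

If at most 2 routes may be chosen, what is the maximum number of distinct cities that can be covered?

Choosing R3, R5 covers {Norwich, York, Bath, Oxford, Hull, Exeter, Bristol, Leeds, Lincoln, Durham} — 10 cities.
No choice of 2 routes does better; here Preston is left uncovered.

10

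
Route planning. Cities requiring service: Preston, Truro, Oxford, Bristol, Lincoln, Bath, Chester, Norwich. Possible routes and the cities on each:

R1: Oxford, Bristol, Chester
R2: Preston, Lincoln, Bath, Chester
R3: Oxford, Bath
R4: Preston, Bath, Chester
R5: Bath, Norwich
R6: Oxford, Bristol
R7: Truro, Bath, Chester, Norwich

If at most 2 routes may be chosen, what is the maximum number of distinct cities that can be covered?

Choosing R1, R2 covers {Preston, Oxford, Bristol, Lincoln, Bath, Chester} — 6 cities.
No choice of 2 routes does better; here Truro, Norwich are left uncovered.

6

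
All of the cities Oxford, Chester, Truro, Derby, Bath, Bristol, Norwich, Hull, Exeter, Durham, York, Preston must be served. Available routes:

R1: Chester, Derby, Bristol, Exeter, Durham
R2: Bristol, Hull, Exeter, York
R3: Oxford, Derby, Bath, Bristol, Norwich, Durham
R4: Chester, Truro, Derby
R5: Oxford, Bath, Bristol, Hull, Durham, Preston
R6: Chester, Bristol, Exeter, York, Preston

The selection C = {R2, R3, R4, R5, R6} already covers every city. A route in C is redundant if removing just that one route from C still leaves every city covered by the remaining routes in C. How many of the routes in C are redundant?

3

Drop R2: the rest still cover every city — redundant.
Drop R3: Norwich uncovered — not redundant.
Drop R4: Truro uncovered — not redundant.
Drop R5: the rest still cover every city — redundant.
Drop R6: the rest still cover every city — redundant.
3 redundant: R2, R5, R6.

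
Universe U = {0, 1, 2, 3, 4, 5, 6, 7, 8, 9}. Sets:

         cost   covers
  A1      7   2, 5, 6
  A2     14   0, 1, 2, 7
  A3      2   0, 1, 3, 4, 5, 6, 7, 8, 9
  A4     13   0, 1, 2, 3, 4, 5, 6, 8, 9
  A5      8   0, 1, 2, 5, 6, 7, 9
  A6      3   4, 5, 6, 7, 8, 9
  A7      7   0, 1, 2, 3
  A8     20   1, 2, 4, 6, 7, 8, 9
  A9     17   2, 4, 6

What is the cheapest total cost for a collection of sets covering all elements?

9

A1, A3 cover every element at cost 7 + 2 = 9.
Any cover uses at least 2 sets; among all covering selections none totals below 9.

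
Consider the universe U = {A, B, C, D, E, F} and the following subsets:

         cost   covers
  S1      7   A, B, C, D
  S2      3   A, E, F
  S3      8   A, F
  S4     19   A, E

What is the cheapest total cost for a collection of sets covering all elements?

S1, S2 cover every element at cost 7 + 3 = 10.
Any cover uses at least 2 sets; among all covering selections none totals below 10.

10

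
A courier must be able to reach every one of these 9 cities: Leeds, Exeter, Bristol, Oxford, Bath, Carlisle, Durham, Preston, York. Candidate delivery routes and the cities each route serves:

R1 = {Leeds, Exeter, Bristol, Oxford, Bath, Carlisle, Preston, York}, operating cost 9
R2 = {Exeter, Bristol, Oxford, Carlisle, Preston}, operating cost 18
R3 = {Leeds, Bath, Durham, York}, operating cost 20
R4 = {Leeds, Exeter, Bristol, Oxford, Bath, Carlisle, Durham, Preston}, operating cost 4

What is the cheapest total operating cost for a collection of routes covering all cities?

13

R1, R4 cover every city at operating cost 9 + 4 = 13.
Any cover uses at least 2 routes; among all covering selections none totals below 13.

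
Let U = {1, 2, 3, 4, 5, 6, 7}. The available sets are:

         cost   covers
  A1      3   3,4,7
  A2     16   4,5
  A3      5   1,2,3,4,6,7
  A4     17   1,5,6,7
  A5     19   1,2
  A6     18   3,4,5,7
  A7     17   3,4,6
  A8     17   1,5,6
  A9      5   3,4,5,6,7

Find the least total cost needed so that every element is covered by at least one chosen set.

10

A3, A9 cover every element at cost 5 + 5 = 10.
Any cover uses at least 2 sets; among all covering selections none totals below 10.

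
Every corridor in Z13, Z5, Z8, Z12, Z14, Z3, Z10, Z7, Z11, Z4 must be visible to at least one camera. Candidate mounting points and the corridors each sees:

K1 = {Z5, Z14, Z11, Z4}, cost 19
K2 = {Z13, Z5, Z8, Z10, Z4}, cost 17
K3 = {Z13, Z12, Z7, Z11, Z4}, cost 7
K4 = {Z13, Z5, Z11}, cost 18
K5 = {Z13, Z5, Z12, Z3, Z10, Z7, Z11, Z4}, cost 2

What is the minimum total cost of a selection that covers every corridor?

K1, K2, K5 cover every corridor at cost 19 + 17 + 2 = 38.
Any cover uses at least 3 camera mounts; among all covering selections none totals below 38.

38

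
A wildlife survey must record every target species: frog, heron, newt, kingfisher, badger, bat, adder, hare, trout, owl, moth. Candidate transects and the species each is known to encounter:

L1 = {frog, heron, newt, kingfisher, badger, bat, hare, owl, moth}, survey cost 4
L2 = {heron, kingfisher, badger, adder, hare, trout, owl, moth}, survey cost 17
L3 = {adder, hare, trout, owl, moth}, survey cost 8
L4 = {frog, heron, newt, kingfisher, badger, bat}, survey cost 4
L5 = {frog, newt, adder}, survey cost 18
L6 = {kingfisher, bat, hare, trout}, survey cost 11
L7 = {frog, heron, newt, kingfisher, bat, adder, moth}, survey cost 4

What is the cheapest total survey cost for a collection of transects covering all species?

L1, L3 cover every species at survey cost 4 + 8 = 12.
Any cover uses at least 2 transects; among all covering selections none totals below 12.

12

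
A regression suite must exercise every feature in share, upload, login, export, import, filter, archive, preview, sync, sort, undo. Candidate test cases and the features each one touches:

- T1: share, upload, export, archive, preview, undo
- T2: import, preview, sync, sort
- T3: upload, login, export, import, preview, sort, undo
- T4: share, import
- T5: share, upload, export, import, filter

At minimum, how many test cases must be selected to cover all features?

T1, T2, T3, T5 together cover {share, upload, login, export, import, filter, archive, preview, sync, sort, undo} — every feature.
No 3 of the 5 test cases cover everything (all 10 triples fall short), so 4 is minimum.

4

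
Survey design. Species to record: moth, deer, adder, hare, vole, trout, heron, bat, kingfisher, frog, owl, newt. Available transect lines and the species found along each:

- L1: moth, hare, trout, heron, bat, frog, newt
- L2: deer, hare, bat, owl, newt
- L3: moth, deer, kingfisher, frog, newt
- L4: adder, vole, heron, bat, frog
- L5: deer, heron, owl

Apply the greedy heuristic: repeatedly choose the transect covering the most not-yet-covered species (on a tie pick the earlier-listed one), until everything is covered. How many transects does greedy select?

4

Pick 1: L1 covers 7 new species (moth, hare, trout, heron, bat, frog, newt).
Pick 2: L2 covers 2 new species (deer, owl).
Pick 3: L4 covers 2 new species (adder, vole).
Pick 4: L3 covers 1 new species (kingfisher).
Greedy uses 4 transects.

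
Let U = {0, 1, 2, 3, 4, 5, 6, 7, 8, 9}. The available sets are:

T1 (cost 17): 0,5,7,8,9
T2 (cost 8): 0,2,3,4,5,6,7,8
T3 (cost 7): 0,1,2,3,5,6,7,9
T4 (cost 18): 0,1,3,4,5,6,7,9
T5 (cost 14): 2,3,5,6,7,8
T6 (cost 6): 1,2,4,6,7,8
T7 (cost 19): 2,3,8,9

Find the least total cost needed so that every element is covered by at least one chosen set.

13

T3, T6 cover every element at cost 7 + 6 = 13.
Any cover uses at least 2 sets; among all covering selections none totals below 13.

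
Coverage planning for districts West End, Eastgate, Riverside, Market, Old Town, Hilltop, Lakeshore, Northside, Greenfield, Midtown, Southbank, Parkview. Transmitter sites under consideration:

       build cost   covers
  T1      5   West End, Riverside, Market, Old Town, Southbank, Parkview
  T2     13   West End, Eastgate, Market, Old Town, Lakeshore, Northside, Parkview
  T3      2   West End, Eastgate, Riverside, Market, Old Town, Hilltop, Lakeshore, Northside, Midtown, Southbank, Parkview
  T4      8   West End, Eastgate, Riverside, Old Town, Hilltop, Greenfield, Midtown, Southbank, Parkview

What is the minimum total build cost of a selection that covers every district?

T3, T4 cover every district at build cost 2 + 8 = 10.
Any cover uses at least 2 transmitter sites; among all covering selections none totals below 10.

10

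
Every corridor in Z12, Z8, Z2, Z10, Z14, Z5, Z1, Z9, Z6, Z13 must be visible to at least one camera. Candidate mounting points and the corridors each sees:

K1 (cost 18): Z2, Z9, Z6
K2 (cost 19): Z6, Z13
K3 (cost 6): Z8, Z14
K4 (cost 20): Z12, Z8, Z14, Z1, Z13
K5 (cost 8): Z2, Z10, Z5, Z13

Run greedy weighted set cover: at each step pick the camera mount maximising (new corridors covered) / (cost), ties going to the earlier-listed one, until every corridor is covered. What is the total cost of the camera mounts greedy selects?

52

Pick 1: K5 adds 4 new (Z2, Z10, Z5, Z13) at cost 8 (ratio 4/8).
Pick 2: K3 adds 2 new (Z8, Z14) at cost 6 (ratio 2/6).
Pick 3: K1 adds 2 new (Z9, Z6) at cost 18 (ratio 2/18).
Pick 4: K4 adds 2 new (Z12, Z1) at cost 20 (ratio 2/20).
Greedy total cost: 8 + 6 + 18 + 20 = 52. (The true optimum is 46, so greedy overshoots here.)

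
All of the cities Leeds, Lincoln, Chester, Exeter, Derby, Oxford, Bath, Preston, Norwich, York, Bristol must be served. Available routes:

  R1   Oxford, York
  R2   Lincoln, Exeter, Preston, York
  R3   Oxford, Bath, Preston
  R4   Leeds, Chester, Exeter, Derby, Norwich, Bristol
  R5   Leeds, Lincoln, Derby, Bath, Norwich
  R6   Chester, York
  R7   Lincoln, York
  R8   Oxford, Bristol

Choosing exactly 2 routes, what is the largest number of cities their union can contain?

Choosing R2, R4 covers {Leeds, Lincoln, Chester, Exeter, Derby, Preston, Norwich, York, Bristol} — 9 cities.
No choice of 2 routes does better; here Oxford, Bath are left uncovered.

9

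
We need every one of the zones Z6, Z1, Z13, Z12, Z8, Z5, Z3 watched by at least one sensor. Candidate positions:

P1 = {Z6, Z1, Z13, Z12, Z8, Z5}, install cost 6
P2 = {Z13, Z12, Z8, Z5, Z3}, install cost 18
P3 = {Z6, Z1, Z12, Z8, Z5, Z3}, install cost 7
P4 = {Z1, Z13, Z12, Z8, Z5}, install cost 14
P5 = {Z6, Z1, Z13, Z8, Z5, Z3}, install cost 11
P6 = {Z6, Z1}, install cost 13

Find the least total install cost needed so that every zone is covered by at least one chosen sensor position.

13

P1, P3 cover every zone at install cost 6 + 7 = 13.
Any cover uses at least 2 sensor positions; among all covering selections none totals below 13.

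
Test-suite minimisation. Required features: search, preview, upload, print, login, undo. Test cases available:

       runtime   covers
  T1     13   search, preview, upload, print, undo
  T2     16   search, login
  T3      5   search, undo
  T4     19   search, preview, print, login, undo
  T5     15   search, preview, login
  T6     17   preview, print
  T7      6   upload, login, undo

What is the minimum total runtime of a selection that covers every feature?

19

T1, T7 cover every feature at runtime 13 + 6 = 19.
Any cover uses at least 2 test cases; among all covering selections none totals below 19.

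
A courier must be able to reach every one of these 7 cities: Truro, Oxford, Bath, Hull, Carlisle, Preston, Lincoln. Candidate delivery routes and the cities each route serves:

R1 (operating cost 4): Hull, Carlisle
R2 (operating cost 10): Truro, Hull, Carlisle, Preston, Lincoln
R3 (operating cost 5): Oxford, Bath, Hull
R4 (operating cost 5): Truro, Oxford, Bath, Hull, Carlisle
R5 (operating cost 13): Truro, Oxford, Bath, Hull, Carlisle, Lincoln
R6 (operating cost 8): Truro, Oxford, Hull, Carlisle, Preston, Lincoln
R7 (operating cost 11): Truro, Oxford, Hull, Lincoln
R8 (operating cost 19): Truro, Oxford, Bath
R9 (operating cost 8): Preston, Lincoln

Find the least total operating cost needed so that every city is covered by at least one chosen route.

R3, R6 cover every city at operating cost 5 + 8 = 13.
Any cover uses at least 2 routes; among all covering selections none totals below 13.

13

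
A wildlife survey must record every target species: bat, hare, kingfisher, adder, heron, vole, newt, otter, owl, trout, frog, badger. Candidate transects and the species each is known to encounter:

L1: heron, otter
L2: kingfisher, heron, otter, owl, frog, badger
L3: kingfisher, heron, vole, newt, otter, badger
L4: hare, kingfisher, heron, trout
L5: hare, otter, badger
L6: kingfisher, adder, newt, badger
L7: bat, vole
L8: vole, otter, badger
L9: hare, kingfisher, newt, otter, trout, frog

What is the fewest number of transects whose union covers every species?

L2, L4, L6, L7 together cover {bat, hare, kingfisher, adder, heron, vole, newt, otter, owl, trout, frog, badger} — every species.
No 3 of the 9 transects cover everything (all 84 triples fall short), so 4 is minimum.

4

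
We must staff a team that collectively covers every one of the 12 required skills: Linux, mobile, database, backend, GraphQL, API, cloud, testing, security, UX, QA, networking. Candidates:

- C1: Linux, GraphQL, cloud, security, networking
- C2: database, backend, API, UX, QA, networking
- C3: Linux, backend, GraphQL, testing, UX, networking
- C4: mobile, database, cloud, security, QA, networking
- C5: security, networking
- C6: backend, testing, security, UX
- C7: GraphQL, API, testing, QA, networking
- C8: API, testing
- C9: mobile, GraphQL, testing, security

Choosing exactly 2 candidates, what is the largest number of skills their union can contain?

Choosing C3, C4 covers {Linux, mobile, database, backend, GraphQL, cloud, testing, security, UX, QA, networking} — 11 skills.
No choice of 2 candidates does better; here API is left uncovered.

11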